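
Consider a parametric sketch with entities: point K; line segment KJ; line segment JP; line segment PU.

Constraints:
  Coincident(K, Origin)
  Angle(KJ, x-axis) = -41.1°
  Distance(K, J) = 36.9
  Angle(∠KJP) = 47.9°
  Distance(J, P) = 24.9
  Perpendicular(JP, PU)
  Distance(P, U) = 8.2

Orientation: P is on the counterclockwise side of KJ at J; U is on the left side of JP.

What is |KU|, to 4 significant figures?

19.18

K is at the origin; KJ runs at -41.1° with length 36.9, so J = 36.9·(cos -41.1°, sin -41.1°) = (27.81, -24.26). ∠KJP = 47.9°, so JP runs at -41.1° + (180° − 47.9°) = 91.00° from the x-axis; with |JP| = 24.9, P = J + 24.9·(cos 91.00°, sin 91.00°) = (27.37, 0.6391). JP ⟂ PU; with |PU| = 8.2 on the left of JP, U = P + 8.2·(-0.9998, -0.01745) = (19.17, 0.4960). Then |KU| = |U − K| = 19.18.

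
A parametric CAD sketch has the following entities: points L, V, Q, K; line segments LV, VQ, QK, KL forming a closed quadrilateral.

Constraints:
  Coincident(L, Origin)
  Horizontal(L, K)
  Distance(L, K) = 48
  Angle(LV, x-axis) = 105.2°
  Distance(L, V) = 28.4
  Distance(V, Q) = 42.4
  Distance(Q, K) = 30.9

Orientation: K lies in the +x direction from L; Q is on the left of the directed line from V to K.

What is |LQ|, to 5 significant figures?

44.788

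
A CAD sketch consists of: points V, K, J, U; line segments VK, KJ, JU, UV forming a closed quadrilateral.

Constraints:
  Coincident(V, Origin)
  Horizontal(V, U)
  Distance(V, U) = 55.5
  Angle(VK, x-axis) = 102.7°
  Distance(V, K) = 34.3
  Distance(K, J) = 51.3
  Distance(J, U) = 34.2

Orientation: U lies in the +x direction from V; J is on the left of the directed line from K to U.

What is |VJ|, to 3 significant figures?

54.3

Checks: |KJ| = 51.30 ✓; |JU| = 34.20 ✓.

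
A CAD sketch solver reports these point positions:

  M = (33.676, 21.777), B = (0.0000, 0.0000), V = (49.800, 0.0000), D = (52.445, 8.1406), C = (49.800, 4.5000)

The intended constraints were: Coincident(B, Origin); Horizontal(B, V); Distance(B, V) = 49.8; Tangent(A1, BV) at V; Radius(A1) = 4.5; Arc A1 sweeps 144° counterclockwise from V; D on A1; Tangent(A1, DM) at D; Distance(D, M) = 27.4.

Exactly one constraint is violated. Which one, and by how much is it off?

Distance(D, M) = 27.4 — off by 4.20.

B = (0.00, 0.00) ✓; B.y = 0.00, V.y = 0.00 ✓; |BV| = 49.80 ✓; ∠(CV, VB) = 90.00° ✓; |CV| = 4.500 ✓; bearing(C→D) − bearing(C→V) = 144.0° ✓; |CD| = 4.500 ✓; ∠(CD, DM) = 90.00° ✓; |DM| = 23.20 ✗.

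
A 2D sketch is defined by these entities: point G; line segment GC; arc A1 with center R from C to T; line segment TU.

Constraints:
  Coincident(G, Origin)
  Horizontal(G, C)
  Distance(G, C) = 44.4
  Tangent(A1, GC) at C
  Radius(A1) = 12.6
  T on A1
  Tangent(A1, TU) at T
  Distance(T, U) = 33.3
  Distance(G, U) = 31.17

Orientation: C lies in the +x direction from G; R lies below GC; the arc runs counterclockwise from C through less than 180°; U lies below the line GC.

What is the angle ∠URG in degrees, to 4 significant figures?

42.42°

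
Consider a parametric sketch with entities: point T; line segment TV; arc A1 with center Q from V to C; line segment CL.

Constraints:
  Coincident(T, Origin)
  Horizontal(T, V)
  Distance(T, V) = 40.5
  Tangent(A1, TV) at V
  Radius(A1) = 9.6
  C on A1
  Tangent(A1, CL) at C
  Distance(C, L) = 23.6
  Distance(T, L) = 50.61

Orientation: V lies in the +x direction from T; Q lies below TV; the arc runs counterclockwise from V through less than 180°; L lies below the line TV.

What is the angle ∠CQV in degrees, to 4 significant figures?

103.7°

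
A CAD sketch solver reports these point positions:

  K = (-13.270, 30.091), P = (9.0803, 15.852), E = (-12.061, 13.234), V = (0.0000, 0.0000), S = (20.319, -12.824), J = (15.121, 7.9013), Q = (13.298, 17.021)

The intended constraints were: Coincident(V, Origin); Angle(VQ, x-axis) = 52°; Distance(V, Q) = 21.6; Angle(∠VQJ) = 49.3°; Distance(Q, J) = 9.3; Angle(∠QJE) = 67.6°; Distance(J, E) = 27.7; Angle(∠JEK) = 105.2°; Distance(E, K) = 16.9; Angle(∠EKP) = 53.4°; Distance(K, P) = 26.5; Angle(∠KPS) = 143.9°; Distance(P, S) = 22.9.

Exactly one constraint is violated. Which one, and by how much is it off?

Distance(P, S) = 22.9 — off by 7.90.

V = (0.00, 0.00) ✓; VQ at 52.00° ✓; |VQ| = 21.60 ✓; ∠VQJ = 49.30° ✓; |QJ| = 9.300 ✓; ∠QJE = 67.60° ✓; |JE| = 27.70 ✓; ∠JEK = 105.2° ✓; |EK| = 16.90 ✓; ∠EKP = 53.40° ✓; |KP| = 26.50 ✓; ∠KPS = 143.9° ✓; |PS| = 30.80 ✗.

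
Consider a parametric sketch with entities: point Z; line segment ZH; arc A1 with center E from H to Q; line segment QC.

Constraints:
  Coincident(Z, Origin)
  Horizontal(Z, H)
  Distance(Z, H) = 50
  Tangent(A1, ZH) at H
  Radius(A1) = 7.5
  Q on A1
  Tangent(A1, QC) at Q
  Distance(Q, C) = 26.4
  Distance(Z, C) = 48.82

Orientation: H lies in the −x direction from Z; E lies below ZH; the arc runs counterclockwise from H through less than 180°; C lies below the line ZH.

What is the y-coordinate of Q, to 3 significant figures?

-12.7

Checks: Z = (0.00, 0.00) ✓; |EQ| = 7.500 ✓; ∠(EQ, QC) = 90.00° ✓; |QC| = 26.40 ✓; |ZC| = 48.82 ✓.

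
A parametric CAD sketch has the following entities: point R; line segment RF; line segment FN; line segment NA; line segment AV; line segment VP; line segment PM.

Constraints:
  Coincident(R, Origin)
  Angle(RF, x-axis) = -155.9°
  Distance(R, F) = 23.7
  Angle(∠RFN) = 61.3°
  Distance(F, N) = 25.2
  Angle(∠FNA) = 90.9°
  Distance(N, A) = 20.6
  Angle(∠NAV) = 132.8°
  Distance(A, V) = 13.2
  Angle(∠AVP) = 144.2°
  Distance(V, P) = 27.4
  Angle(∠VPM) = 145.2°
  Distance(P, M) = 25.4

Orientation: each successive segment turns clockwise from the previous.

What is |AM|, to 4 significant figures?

59.35

R is at the origin; RF runs at -155.9° with length 23.7, so F = (-21.63, -9.677). ∠RFN = 61.3° gives FN at 85.40° from the x-axis; with |FN| = 25.2, N = (-19.61, 15.44). ∠FNA = 90.9° gives NA at -3.700° from the x-axis; with |NA| = 20.6, A = (0.9439, 14.11). ∠NAV = 132.8° gives AV at -50.90° from the x-axis; with |AV| = 13.2, V = (9.269, 3.868). ∠AVP = 144.2° gives VP at -86.70° from the x-axis; with |VP| = 27.4, P = (10.85, -23.49). ∠VPM = 145.2° gives PM at -121.5° from the x-axis; with |PM| = 25.4, M = (-2.425, -45.14). Then |AM| = |M − A| = 59.35.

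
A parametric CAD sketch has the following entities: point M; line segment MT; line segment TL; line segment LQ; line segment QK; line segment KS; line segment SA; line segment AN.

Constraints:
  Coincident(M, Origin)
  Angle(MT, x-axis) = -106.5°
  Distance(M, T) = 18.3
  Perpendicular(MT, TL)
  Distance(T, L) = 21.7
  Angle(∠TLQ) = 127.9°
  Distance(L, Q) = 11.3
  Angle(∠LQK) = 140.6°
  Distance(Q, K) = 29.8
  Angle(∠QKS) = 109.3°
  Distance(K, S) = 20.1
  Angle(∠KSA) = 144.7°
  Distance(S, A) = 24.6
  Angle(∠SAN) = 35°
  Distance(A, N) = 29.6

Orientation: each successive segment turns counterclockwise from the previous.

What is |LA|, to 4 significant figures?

52.25

M is at the origin; MT runs at -106.5° with length 18.3, so T = (-5.197, -17.55). MT is perpendicular to TL, so TL runs at -16.50°; with |TL| = 21.7, L = (15.61, -23.71). ∠TLQ = 127.9° gives LQ at 35.60° from the x-axis; with |LQ| = 11.3, Q = (24.80, -17.13). ∠LQK = 140.6° gives QK at 75.00° from the x-axis; with |QK| = 29.8, K = (32.51, 11.65). ∠QKS = 109.3° gives KS at 145.7° from the x-axis; with |KS| = 20.1, S = (15.91, 22.98). ∠KSA = 144.7° gives SA at -179.0° from the x-axis; with |SA| = 24.6, A = (-8.691, 22.55). Then |LA| = |A − L| = 52.25.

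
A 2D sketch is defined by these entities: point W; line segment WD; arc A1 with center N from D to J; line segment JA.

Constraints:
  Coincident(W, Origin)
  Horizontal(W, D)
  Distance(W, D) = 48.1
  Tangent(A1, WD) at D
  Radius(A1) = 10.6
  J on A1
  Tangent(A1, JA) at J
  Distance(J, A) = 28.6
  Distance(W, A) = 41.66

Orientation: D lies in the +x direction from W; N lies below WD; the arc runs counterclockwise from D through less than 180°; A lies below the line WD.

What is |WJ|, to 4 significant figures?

38.96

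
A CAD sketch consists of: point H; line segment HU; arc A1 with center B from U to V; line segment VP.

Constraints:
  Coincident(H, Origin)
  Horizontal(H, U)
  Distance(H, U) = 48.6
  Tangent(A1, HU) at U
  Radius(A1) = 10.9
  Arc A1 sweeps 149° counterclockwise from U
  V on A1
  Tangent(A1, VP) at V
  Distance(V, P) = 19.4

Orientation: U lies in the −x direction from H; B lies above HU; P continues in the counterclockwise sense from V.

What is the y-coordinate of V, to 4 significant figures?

20.24

H is at the origin; HU is horizontal with |HU| = 48.6 and U on the −x side, so U = (-48.60, 0.000). Tangency of A1 to HU means the radius BU is perpendicular to HU, so B = U + (0, 10.9) = (-48.60, 10.90). On A1, U sits at bearing -90° from B; a 149° counterclockwise sweep puts V at bearing 59°, so V = B + 10.9·(cos 59°, sin 59°) = (-42.99, 20.24). So V.y = 20.24.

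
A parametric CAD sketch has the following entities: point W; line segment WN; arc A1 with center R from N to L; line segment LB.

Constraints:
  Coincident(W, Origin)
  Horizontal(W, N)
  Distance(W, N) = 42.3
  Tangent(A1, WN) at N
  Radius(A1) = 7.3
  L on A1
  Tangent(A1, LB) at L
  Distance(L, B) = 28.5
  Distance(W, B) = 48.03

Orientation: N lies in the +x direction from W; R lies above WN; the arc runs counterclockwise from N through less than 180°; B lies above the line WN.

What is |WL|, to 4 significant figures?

49.70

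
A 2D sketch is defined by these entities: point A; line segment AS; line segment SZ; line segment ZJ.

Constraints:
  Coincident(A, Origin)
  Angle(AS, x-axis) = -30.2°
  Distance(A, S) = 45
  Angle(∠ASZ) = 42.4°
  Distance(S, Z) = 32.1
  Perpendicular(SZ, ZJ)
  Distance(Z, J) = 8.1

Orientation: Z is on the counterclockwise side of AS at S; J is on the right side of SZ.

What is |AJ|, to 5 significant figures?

38.460

A is at the origin; AS runs at -30.2° with length 45.0, so S = 45.0·(cos -30.2°, sin -30.2°) = (38.892, -22.636). ∠ASZ = 42.4°, so SZ runs at -30.2° + (180° − 42.4°) = 107.40° from the x-axis; with |SZ| = 32.1, Z = S + 32.1·(cos 107.40°, sin 107.40°) = (29.293, 7.9952). SZ is perpendicular to ZJ; with |ZJ| = 8.1 on the right of SZ, J = Z + 8.1·(0.95424, 0.29904) = (37.023, 10.417). Then |AJ| = |J − A| = 38.460.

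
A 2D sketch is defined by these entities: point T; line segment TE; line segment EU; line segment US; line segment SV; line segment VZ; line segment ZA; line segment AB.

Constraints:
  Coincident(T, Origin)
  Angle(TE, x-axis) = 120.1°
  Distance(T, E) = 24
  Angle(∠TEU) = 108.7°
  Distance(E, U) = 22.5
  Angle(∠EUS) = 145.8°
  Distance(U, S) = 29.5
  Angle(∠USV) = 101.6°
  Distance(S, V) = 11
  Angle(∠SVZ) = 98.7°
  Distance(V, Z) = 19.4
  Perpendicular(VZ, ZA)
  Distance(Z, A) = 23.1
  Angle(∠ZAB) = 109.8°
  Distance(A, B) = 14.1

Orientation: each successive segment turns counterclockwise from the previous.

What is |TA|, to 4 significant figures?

43.68

T is at the origin; TE runs at 120.1° with length 24.0, so E = (-12.04, 20.76). ∠TEU = 108.7° gives EU at -168.6° from the x-axis; with |EU| = 22.5, U = (-34.09, 16.32). ∠EUS = 145.8° gives US at -134.4° from the x-axis; with |US| = 29.5, S = (-54.73, -4.761). ∠USV = 101.6° gives SV at -56.00° from the x-axis; with |SV| = 11.0, V = (-48.58, -13.88). ∠SVZ = 98.7° gives VZ at 25.30° from the x-axis; with |VZ| = 19.4, Z = (-31.04, -5.589). The perpendicularity gives ZA at right angles to VZ, so ZA runs at 115.3°; with |ZA| = 23.1, A = (-40.91, 15.30). Then |TA| = |A − T| = 43.68.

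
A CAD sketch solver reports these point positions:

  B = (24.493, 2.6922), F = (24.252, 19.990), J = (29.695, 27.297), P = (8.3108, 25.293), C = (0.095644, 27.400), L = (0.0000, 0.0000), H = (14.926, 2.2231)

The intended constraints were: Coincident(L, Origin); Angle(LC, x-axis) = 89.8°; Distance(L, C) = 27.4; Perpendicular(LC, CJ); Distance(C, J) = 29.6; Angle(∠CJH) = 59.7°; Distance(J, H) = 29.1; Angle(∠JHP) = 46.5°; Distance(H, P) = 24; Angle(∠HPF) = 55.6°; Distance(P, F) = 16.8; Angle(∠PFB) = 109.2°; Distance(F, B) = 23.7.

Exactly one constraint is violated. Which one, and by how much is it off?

Distance(F, B) = 23.7 — off by 6.40.

L = (0.00, 0.00) ✓; LC at 89.80° ✓; |LC| = 27.40 ✓; ∠(LC, CJ) = 90.00° ✓; |CJ| = 29.60 ✓; ∠CJH = 59.70° ✓; |JH| = 29.10 ✓; ∠JHP = 46.50° ✓; |HP| = 24.00 ✓; ∠HPF = 55.60° ✓; |PF| = 16.80 ✓; ∠PFB = 109.2° ✓; |FB| = 17.30 ✗.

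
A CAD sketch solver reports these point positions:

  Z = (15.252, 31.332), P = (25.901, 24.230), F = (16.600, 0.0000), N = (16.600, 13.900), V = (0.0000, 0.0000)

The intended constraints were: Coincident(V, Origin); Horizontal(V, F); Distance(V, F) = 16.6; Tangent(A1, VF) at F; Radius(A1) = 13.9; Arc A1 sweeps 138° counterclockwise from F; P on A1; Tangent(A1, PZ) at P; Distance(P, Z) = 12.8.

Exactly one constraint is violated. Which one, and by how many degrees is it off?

Tangent(A1, PZ) at P — off by 8.30°.

V = (0.00, 0.00) ✓; V.y = 0.00, F.y = 0.00 ✓; |VF| = 16.60 ✓; ∠(NF, FV) = 90.00° ✓; |NF| = 13.90 ✓; bearing(N→P) − bearing(N→F) = 138.0° ✓; |NP| = 13.90 ✓; ∠(NP, PZ) = 81.70° ✗; |PZ| = 12.80 ✓.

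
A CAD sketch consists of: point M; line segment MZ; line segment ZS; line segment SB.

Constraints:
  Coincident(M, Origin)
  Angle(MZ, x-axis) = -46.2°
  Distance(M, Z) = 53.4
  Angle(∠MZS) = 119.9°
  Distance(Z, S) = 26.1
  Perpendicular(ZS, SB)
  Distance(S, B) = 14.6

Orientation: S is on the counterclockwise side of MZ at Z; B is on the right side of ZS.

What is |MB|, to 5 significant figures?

80.543

∠MZS = 119.9°, so ZS runs at -46.2° + (180° − 119.9°) = 13.900° from the x-axis; with |ZS| = 26.1, S = Z + 26.1·(cos 13.900°, sin 13.900°) = (62.296, -32.272). ZS is perpendicular to SB; with |SB| = 14.6 on the right of ZS, B = S + 14.6·(0.24023, -0.97072) = (65.803, -46.445). Then |MB| = |B − M| = 80.543.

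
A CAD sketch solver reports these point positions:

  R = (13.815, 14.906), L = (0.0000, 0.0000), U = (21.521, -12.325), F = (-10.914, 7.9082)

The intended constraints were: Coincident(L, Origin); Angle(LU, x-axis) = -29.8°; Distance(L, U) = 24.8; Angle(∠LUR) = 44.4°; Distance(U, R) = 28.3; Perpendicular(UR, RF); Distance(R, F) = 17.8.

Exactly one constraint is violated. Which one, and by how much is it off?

Distance(R, F) = 17.8 — off by 7.90.

L = (0.00, 0.00) ✓; LU at -29.80° ✓; |LU| = 24.80 ✓; ∠LUR = 44.40° ✓; |UR| = 28.30 ✓; ∠(UR, RF) = 90.00° ✓; |RF| = 25.70 ✗.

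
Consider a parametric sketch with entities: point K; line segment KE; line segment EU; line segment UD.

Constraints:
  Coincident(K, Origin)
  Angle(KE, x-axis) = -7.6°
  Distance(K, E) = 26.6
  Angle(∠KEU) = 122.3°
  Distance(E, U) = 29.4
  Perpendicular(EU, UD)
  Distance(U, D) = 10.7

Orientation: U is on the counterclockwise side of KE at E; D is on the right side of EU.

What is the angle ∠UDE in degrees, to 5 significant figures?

70.001°

K is at the origin; KE runs at -7.6° with length 26.6, so E = 26.6·(cos -7.6°, sin -7.6°) = (26.366, -3.5180). ∠KEU = 122.3°, so EU runs at -7.6° + (180° − 122.3°) = 50.100° from the x-axis; with |EU| = 29.4, U = E + 29.4·(cos 50.100°, sin 50.100°) = (45.225, 19.037). EU ⟂ UD; with |UD| = 10.7 on the right of EU, D = U + 10.7·(0.76717, -0.64145) = (53.434, 12.173). Then cos ∠UDE = DU·DE / (|DU||DE|), giving 70.001°.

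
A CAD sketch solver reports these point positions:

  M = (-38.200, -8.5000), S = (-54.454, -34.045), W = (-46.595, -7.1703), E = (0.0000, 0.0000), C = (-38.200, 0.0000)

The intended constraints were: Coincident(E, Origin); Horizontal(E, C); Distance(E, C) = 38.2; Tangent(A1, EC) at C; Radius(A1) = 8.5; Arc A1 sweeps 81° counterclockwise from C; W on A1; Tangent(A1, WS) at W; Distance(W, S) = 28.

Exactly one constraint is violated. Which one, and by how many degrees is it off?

Tangent(A1, WS) at W — off by 7.30°.

E = (0.00, 0.00) ✓; E.y = 0.00, C.y = 0.00 ✓; |EC| = 38.20 ✓; ∠(MC, CE) = 90.00° ✓; |MC| = 8.500 ✓; bearing(M→W) − bearing(M→C) = 81.00° ✓; |MW| = 8.500 ✓; ∠(MW, WS) = 97.30° ✗; |WS| = 28.00 ✓.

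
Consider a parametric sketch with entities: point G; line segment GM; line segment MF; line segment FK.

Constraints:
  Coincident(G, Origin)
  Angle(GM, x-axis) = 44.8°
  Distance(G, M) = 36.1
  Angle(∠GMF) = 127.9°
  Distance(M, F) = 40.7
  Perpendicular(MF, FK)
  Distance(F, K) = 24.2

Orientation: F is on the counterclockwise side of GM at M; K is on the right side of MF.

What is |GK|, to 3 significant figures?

82.0

G is at the origin; GM runs at 44.8° with length 36.1, so M = 36.1·(cos 44.8°, sin 44.8°) = (25.6, 25.4). ∠GMF = 127.9°, so MF runs at 44.8° + (180° − 127.9°) = 96.9° from the x-axis; with |MF| = 40.7, F = M + 40.7·(cos 96.9°, sin 96.9°) = (20.7, 65.8). MF ⟂ FK; with |FK| = 24.2 on the right of MF, K = F + 24.2·(0.993, 0.120) = (44.8, 68.7). Then |GK| = |K − G| = 82.0.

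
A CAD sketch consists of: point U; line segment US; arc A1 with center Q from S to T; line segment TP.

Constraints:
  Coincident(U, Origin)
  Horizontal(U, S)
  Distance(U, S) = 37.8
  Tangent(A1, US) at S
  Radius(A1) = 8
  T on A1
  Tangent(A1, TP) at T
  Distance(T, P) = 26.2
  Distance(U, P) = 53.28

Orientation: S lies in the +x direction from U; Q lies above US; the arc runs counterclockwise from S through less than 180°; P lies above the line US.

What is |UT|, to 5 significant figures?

46.637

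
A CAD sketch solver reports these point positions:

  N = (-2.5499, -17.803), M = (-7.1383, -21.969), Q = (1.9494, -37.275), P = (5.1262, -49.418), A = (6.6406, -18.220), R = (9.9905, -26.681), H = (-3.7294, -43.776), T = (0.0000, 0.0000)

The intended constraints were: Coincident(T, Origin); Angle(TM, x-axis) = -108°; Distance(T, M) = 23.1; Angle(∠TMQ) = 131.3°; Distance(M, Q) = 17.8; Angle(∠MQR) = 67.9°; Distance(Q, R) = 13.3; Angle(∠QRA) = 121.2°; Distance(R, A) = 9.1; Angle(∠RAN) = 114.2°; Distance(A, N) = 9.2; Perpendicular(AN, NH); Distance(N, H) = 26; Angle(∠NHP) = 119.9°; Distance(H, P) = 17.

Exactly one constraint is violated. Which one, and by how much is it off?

Distance(H, P) = 17 — off by 6.50.

T = (0.00, 0.00) ✓; TM at -108.0° ✓; |TM| = 23.10 ✓; ∠TMQ = 131.3° ✓; |MQ| = 17.80 ✓; ∠MQR = 67.90° ✓; |QR| = 13.30 ✓; ∠QRA = 121.2° ✓; |RA| = 9.100 ✓; ∠RAN = 114.2° ✓; |AN| = 9.200 ✓; ∠(AN, NH) = 90.00° ✓; |NH| = 26.00 ✓; ∠NHP = 119.9° ✓; |HP| = 10.50 ✗.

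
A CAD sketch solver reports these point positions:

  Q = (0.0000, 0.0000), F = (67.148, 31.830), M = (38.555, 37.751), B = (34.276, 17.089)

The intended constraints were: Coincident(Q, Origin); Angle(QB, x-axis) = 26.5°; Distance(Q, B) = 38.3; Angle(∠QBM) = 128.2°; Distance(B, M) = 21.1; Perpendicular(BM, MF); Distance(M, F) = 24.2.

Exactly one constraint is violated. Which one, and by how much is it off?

Distance(M, F) = 24.2 — off by 5.00.

Q = (0.00, 0.00) ✓; QB at 26.50° ✓; |QB| = 38.30 ✓; ∠QBM = 128.2° ✓; |BM| = 21.10 ✓; ∠(BM, MF) = 90.00° ✓; |MF| = 29.20 ✗.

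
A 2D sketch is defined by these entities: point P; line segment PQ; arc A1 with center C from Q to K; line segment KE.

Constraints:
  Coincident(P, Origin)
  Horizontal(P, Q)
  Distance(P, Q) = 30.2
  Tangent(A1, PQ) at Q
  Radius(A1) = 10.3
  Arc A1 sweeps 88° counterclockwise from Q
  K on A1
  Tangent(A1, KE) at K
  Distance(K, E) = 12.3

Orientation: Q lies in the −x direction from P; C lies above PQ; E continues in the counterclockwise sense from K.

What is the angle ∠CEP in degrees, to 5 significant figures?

83.162°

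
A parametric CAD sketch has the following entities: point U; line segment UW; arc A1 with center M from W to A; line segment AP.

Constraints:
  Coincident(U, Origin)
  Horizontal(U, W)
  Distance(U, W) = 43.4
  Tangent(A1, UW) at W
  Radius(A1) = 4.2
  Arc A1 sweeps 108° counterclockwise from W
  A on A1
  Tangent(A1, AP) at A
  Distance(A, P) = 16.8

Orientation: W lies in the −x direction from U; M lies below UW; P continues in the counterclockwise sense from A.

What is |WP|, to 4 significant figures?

21.51

U is at the origin; UW is horizontal with |UW| = 43.4 and W on the −x side, so W = (-43.40, 0.000). Tangency of A1 to UW means the radius MW is perpendicular to UW, so M = W + (0, -4.2) = (-43.40, -4.200). On A1, W sits at bearing 90° from M; a 108° counterclockwise sweep puts A at bearing 198°, so A = M + 4.2·(cos 198°, sin 198°) = (-47.39, -5.498). A1 meets AP tangentially, so MA is at right angles to AP, so AP runs along (−sin 198°, cos 198°); with |AP| = 16.8, P = (-42.20, -21.48). Then |WP| = |P − W| = 21.51.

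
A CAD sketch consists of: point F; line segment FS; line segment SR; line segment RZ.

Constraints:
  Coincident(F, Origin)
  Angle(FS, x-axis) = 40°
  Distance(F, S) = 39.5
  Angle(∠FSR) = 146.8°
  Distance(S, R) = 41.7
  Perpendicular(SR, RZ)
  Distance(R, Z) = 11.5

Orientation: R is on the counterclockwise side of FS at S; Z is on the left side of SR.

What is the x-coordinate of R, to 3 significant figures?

42.3

F is at the origin; FS runs at 40.0° with length 39.5, so S = 39.5·(cos 40.0°, sin 40.0°) = (30.3, 25.4). ∠FSR = 146.8°, so SR runs at 40.0° + (180° − 146.8°) = 73.2° from the x-axis; with |SR| = 41.7, R = S + 41.7·(cos 73.2°, sin 73.2°) = (42.3, 65.3). So R.x = 42.3.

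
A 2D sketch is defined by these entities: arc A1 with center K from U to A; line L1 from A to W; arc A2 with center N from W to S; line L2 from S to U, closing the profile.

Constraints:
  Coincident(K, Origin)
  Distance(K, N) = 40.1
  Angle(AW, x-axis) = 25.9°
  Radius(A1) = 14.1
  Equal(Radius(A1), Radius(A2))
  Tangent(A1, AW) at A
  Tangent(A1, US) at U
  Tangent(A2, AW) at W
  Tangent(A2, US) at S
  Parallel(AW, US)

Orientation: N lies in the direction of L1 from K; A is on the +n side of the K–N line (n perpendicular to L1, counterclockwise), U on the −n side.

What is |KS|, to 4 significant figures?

42.51

The slot axis is L1's direction at 25.9°, so u = (cos 25.9°, sin 25.9°) = (0.8996, 0.4368) and n = (−sin 25.9°, cos 25.9°) = (-0.4368, 0.8996). K is at the origin and N lies 40.1 along u from K, so N = 40.1·u = (36.07, 17.52). Tangency of A1 to both parallel lines with radius 14.1 puts A and U at K ± 14.1·n: A = (-6.159, 12.68), U = (6.159, -12.68). Equal radii place W and S the same way about N: W = N + 14.1·n = (29.91, 30.20), S = N − 14.1·n = (42.23, 4.832). Then |KS| = |S − K| = 42.51.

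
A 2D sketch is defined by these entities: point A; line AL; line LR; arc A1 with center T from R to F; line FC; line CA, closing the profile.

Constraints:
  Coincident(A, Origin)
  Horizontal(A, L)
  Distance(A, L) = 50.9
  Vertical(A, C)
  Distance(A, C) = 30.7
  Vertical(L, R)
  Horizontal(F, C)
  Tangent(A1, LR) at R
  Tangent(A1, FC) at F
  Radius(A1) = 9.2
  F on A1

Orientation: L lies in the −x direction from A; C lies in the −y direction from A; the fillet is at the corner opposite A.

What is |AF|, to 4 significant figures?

51.78

The virtual corner opposite A is at (-50.90, -30.70). The tangent condition forces TR to be normal to LR and A1 meets FC tangentially, so TF is at right angles to FC, with radius 9.2, so the center T sits 9.2 in from both sides at T = (-41.70, -21.50). That places the tangent points at R = (-50.90, -21.50) on LR and F = (-41.70, -30.70) on FC. Then |AF| = |F − A| = 51.78.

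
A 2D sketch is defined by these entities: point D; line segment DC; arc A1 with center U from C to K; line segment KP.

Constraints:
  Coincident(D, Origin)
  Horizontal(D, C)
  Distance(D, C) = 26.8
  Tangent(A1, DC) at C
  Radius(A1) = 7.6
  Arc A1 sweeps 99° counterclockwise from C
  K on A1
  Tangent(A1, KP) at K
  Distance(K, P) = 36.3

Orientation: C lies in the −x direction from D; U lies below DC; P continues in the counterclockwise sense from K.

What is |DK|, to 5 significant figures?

35.414

A1 meets DC tangentially, so UC is at right angles to DC, so U = C + (0, -7.6) = (-26.800, -7.6000). On A1, C sits at bearing 90° from U; a 99° counterclockwise sweep puts K at bearing 189°, so K = U + 7.6·(cos 189°, sin 189°) = (-34.306, -8.7889). Then |DK| = |K − D| = 35.414.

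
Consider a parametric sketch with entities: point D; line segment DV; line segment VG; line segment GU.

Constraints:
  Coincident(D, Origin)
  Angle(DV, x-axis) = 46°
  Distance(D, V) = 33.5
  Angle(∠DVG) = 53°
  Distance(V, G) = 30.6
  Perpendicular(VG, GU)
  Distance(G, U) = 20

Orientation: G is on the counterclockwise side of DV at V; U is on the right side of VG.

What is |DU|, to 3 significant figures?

47.9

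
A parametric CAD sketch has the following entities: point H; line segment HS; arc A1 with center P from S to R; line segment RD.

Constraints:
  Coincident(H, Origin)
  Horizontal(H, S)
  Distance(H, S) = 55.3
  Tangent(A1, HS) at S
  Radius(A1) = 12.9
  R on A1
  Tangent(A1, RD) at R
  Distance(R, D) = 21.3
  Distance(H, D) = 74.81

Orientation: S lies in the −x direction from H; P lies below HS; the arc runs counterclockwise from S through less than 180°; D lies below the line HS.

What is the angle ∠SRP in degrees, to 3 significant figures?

42.0°

Checks: |HS| = 55.30 ✓; |PS| = 12.90 ✓; |PR| = 12.90 ✓; ∠(PR, RD) = 90.00° ✓; |RD| = 21.30 ✓; |HD| = 74.81 ✓.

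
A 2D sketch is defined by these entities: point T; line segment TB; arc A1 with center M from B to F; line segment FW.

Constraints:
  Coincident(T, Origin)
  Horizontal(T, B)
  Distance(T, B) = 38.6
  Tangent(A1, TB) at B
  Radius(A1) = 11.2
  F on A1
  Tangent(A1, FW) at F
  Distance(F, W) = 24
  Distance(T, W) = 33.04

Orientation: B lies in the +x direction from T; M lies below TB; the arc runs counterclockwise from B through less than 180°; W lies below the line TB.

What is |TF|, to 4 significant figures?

29.23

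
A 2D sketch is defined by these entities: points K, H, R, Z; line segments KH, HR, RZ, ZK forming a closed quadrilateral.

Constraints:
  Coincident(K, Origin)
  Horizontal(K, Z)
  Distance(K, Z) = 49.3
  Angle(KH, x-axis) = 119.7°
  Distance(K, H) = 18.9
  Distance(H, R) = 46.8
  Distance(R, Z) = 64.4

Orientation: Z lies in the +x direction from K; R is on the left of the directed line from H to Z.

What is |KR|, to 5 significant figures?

57.825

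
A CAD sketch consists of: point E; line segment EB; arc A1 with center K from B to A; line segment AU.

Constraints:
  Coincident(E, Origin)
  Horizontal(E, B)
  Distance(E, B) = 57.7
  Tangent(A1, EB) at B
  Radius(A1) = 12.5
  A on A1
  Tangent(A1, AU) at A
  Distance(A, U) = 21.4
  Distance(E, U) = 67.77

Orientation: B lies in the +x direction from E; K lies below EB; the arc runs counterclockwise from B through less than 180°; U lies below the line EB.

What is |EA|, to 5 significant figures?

50.109

Checks: ∠(KB, BE) = 90.00° ✓; |KB| = 12.50 ✓; |KA| = 12.50 ✓; ∠(KA, AU) = 90.00° ✓; |AU| = 21.40 ✓; |EU| = 67.77 ✓.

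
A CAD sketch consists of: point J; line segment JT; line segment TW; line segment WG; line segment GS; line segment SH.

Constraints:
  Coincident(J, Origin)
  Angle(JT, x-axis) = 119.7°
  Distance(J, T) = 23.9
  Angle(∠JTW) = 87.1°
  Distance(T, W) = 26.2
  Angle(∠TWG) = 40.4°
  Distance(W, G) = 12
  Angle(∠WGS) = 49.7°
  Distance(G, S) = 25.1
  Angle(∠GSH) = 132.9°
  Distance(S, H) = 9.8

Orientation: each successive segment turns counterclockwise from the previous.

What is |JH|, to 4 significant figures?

53.10

J is at the origin; JT runs at 119.7° with length 23.9, so T = (-11.84, 20.76). ∠JTW = 87.1° gives TW at -147.4° from the x-axis; with |TW| = 26.2, W = (-33.91, 6.644). ∠TWG = 40.4° gives WG at -7.800° from the x-axis; with |WG| = 12.0, G = (-22.02, 5.016). ∠WGS = 49.7° gives GS at 122.5° from the x-axis; with |GS| = 25.1, S = (-35.51, 26.19). ∠GSH = 132.9° gives SH at 169.6° from the x-axis; with |SH| = 9.8, H = (-45.15, 27.95). Then |JH| = |H − J| = 53.10.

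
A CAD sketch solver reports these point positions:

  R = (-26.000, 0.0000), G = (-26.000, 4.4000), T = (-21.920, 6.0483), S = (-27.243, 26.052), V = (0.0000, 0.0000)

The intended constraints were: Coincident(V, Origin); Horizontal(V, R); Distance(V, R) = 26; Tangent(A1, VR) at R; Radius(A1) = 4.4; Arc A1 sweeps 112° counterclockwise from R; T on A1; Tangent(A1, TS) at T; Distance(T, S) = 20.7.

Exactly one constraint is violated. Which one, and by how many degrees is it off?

Tangent(A1, TS) at T — off by 7.10°.

V = (0.00, 0.00) ✓; V.y = 0.00, R.y = 0.00 ✓; |VR| = 26.00 ✓; ∠(GR, RV) = 90.00° ✓; |GR| = 4.400 ✓; bearing(G→T) − bearing(G→R) = 112.0° ✓; |GT| = 4.400 ✓; ∠(GT, TS) = 97.10° ✗; |TS| = 20.70 ✓.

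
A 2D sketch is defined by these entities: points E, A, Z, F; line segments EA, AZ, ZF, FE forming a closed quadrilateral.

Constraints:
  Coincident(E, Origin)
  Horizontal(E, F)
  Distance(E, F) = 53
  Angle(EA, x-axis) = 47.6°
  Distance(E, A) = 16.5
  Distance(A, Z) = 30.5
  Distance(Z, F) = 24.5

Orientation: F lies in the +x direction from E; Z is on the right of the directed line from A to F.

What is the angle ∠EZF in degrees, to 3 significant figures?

134°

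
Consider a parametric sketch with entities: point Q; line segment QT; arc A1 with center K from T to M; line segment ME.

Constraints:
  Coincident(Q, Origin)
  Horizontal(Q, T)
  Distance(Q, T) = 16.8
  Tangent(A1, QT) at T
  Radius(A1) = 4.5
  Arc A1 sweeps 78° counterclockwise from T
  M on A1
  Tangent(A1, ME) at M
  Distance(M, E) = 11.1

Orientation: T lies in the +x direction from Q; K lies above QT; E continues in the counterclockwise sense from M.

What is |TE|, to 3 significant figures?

15.9

Q is at the origin; Q and T share the same y with |QT| = 16.8 and T on the +x side, so T = (16.8, 0.00). Since A1 is tangent to QT there, KT ⟂ QT, so K = T + (0, 4.5) = (16.8, 4.50). On A1, T sits at bearing -90° from K; a 78° counterclockwise sweep puts M at bearing -12°, so M = K + 4.5·(cos -12°, sin -12°) = (21.2, 3.56). Tangency of A1 to ME means the radius KM is perpendicular to ME, so ME runs along (−sin -12°, cos -12°); with |ME| = 11.1, E = (23.5, 14.4). Then |TE| = |E − T| = 15.9.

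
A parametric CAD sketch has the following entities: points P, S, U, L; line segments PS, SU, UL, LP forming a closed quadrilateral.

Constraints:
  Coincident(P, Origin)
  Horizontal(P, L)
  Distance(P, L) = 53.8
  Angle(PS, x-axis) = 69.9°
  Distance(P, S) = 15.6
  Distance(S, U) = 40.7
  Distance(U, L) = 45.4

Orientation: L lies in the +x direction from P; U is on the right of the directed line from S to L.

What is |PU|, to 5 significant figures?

29.285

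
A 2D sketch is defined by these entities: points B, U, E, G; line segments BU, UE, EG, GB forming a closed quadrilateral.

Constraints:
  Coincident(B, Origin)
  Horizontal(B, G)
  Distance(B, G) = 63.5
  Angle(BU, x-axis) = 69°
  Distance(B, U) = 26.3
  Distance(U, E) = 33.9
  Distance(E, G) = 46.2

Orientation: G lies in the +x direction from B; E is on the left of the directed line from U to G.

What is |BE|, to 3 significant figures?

56.2

Checks: |UE| = 33.90 ✓; |EG| = 46.20 ✓.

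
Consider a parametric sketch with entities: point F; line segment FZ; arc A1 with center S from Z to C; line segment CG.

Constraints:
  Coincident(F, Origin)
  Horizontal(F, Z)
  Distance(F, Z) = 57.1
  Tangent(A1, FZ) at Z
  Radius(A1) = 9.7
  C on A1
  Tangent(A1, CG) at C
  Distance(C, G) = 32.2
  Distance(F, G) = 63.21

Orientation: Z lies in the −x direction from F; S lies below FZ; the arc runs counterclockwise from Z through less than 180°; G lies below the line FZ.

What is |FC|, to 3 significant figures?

66.9

F is at the origin; FZ is horizontal with |FZ| = 57.1 and Z on the −x side, so Z = (-57.1, 0.00). A1 meets FZ tangentially, so SZ is at right angles to FZ, so S = Z + (0, -9.7) = (-57.1, -9.70). Since SC ⟂ CG (tangency), |SG| = √(9.7² + 32.2²) = 33.6 regardless of where C sits on A1. So G lies on both circle(F, 63.21) and circle(S, 33.6); the below-FZ intersection is G = (-47.3, -41.9). C is the foot of the tangent from G: C = (-65.2, -15.1).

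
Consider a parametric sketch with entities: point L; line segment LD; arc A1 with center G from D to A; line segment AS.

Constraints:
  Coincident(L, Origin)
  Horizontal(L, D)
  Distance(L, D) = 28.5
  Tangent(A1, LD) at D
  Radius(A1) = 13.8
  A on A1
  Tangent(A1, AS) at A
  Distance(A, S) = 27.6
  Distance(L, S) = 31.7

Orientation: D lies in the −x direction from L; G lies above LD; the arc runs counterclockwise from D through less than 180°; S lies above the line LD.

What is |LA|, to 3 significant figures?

17.9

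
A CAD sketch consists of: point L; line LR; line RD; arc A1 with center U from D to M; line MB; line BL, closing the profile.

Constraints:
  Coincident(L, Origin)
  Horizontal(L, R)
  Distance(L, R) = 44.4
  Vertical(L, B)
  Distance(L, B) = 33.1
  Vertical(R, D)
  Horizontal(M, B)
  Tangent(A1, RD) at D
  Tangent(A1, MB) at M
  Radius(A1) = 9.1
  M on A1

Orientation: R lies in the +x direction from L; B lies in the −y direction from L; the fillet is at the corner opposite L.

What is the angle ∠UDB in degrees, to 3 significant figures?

11.6°

L is at the origin; LR is horizontal with |LR| = 44.4 and R on the +x side, so R = (44.4, 0.00). LB is vertical with |LB| = 33.1 and B on the −y side, so B = (0.00, -33.1). The virtual corner opposite L is at (44.4, -33.1). A1 meets RD tangentially, so UD is at right angles to RD and the tangent condition forces UM to be normal to MB, with radius 9.1, so the center U sits 9.1 in from both sides at U = (35.3, -24.0). That places the tangent points at D = (44.4, -24.0) on RD and M = (35.3, -33.1) on MB. Then cos ∠UDB = DU·DB / (|DU||DB|), giving 11.6°.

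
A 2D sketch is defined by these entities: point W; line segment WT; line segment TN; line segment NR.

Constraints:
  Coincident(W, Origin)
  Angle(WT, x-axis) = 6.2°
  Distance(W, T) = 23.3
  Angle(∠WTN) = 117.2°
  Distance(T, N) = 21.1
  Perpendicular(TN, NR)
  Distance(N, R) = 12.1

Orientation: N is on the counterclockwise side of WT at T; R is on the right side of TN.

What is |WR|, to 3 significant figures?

45.7

W is at the origin; WT runs at 6.2° with length 23.3, so T = 23.3·(cos 6.2°, sin 6.2°) = (23.2, 2.52). ∠WTN = 117.2°, so TN runs at 6.2° + (180° − 117.2°) = 69.0° from the x-axis; with |TN| = 21.1, N = T + 21.1·(cos 69.0°, sin 69.0°) = (30.7, 22.2). TN is perpendicular to NR; with |NR| = 12.1 on the right of TN, R = N + 12.1·(0.934, -0.358) = (42.0, 17.9). Then |WR| = |R − W| = 45.7.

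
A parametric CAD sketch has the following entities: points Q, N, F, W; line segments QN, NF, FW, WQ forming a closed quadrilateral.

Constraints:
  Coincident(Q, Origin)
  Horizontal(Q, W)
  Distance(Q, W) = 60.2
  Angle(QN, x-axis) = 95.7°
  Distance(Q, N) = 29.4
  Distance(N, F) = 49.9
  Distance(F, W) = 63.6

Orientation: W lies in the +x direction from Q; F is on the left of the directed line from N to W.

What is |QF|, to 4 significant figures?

69.81

Checks: |NF| = 49.90 ✓; |FW| = 63.60 ✓.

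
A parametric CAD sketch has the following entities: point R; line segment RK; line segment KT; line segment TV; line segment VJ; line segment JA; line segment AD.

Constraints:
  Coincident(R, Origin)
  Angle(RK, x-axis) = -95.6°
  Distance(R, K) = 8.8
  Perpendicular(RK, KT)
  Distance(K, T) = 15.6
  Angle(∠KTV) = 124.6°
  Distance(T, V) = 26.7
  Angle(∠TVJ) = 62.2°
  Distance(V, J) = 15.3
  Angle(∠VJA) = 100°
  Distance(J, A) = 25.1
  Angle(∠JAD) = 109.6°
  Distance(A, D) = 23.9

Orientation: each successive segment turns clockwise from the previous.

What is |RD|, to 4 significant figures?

36.03

R is at the origin; RK runs at -95.6° with length 8.8, so K = (-0.8587, -8.758). The perpendicularity gives KT at right angles to RK, so KT runs at 174.4°; with |KT| = 15.6, T = (-16.38, -7.236). ∠KTV = 124.6° gives TV at 119.0° from the x-axis; with |TV| = 26.7, V = (-29.33, 16.12). ∠TVJ = 62.2° gives VJ at 1.200° from the x-axis; with |VJ| = 15.3, J = (-14.03, 16.44). ∠VJA = 100.0° gives JA at -78.80° from the x-axis; with |JA| = 25.1, A = (-9.157, -8.185). ∠JAD = 109.6° gives AD at -149.2° from the x-axis; with |AD| = 23.9, D = (-29.69, -20.42). Then |RD| = |D − R| = 36.03.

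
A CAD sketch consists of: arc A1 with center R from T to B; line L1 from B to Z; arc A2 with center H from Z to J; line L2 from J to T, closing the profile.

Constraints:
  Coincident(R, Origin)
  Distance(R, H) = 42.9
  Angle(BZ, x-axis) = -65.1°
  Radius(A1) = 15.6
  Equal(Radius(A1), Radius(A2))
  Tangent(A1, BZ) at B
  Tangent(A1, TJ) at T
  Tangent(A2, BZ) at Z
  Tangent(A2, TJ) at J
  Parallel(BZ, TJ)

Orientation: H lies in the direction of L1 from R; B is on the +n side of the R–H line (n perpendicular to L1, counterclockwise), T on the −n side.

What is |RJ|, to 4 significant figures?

45.65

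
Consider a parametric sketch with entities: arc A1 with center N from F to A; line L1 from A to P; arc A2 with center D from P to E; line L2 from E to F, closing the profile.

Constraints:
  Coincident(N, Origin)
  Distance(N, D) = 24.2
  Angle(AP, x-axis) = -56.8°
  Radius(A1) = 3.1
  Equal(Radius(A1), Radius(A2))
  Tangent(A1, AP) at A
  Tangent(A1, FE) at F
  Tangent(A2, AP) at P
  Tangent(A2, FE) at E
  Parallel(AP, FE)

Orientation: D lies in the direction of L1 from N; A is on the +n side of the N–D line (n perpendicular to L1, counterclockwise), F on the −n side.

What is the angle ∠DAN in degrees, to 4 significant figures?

82.70°

The slot axis is L1's direction at -56.8°, so u = (cos -56.8°, sin -56.8°) = (0.5476, -0.8368) and n = (−sin -56.8°, cos -56.8°) = (0.8368, 0.5476). N is at the origin and D lies 24.2 along u from N, so D = 24.2·u = (13.25, -20.25). Tangency of A1 to both parallel lines with radius 3.1 puts A and F at N ± 3.1·n: A = (2.594, 1.697), F = (-2.594, -1.697). Then cos ∠DAN = AD·AN / (|AD||AN|), giving 82.70°.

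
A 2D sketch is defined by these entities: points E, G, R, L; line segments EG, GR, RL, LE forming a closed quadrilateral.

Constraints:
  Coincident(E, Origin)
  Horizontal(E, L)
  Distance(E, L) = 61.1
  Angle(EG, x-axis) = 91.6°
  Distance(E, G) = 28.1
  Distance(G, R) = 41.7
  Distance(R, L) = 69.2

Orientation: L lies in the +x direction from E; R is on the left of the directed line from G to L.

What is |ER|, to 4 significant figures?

65.33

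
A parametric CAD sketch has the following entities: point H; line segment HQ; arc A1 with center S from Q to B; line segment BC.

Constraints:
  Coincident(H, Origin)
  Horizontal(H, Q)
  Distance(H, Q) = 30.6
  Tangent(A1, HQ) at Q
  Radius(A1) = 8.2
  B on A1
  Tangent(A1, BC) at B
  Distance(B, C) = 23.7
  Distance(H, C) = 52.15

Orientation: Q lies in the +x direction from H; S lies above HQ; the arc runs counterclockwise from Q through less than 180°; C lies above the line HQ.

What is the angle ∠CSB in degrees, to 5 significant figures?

70.915°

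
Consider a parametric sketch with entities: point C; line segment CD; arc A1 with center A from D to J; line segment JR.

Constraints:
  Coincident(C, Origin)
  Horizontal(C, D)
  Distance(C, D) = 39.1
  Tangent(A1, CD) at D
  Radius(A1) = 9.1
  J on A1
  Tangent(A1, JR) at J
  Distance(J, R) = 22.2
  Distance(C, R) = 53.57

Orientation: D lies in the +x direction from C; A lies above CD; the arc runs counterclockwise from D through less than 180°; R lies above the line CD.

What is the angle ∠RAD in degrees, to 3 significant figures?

172°

C is at the origin; C and D share the same y with |CD| = 39.1 and D on the +x side, so D = (39.1, 0.00). Since A1 is tangent to CD there, AD ⟂ CD, so A = D + (0, 9.1) = (39.1, 9.10). Since AJ ⟂ JR (tangency), |AR| = √(9.1² + 22.2²) = 24.0 regardless of where J sits on A1. So R lies on both circle(C, 53.57) and circle(A, 24.0); the above-CD intersection is R = (42.3, 32.9). J is the foot of the tangent from R: J = (47.9, 11.4).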